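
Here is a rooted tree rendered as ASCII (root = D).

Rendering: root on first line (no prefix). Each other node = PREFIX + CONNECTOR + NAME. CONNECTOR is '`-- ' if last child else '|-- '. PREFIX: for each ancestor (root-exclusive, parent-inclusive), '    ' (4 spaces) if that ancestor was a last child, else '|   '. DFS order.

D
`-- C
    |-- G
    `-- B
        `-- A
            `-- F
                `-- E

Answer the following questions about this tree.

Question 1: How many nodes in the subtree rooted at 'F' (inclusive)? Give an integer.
Subtree rooted at F contains: E, F
Count = 2

Answer: 2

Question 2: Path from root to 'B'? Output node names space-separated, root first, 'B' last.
Walk down from root: D -> C -> B

Answer: D C B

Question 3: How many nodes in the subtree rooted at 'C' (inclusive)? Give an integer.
Answer: 6

Derivation:
Subtree rooted at C contains: A, B, C, E, F, G
Count = 6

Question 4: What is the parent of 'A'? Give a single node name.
Scan adjacency: A appears as child of B

Answer: B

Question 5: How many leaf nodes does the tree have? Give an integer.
Answer: 2

Derivation:
Leaves (nodes with no children): E, G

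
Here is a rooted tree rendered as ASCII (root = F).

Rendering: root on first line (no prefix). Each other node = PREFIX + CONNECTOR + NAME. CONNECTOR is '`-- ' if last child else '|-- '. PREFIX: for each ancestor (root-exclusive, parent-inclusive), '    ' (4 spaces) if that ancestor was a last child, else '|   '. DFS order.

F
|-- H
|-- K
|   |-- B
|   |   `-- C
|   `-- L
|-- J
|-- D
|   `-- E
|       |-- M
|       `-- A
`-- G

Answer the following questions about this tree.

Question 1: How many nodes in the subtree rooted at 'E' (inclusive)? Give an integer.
Answer: 3

Derivation:
Subtree rooted at E contains: A, E, M
Count = 3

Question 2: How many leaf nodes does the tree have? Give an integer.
Answer: 7

Derivation:
Leaves (nodes with no children): A, C, G, H, J, L, M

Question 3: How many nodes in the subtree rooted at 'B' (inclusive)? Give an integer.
Answer: 2

Derivation:
Subtree rooted at B contains: B, C
Count = 2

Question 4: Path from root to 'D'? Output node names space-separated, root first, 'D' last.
Walk down from root: F -> D

Answer: F D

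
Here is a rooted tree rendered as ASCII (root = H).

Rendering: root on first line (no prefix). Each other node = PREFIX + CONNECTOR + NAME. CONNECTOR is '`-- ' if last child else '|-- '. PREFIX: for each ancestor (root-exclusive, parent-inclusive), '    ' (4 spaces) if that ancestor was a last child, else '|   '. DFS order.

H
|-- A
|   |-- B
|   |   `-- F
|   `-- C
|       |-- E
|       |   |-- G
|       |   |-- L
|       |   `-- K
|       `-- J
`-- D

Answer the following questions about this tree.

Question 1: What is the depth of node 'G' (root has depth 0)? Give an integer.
Path from root to G: H -> A -> C -> E -> G
Depth = number of edges = 4

Answer: 4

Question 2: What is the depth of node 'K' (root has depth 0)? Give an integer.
Answer: 4

Derivation:
Path from root to K: H -> A -> C -> E -> K
Depth = number of edges = 4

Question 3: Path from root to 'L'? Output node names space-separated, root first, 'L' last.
Walk down from root: H -> A -> C -> E -> L

Answer: H A C E L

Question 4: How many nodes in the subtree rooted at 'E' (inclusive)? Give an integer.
Answer: 4

Derivation:
Subtree rooted at E contains: E, G, K, L
Count = 4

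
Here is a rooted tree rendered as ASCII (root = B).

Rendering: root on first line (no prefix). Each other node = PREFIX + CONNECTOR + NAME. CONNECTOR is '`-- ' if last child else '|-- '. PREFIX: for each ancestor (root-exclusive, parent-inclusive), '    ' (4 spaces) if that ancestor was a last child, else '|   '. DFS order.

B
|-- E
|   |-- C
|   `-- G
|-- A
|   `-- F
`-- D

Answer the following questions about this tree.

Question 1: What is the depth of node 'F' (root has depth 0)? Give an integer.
Path from root to F: B -> A -> F
Depth = number of edges = 2

Answer: 2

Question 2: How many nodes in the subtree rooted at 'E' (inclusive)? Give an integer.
Subtree rooted at E contains: C, E, G
Count = 3

Answer: 3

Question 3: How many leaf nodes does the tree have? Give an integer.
Leaves (nodes with no children): C, D, F, G

Answer: 4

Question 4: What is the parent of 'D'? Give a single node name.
Scan adjacency: D appears as child of B

Answer: B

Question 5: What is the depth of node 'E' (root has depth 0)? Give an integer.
Answer: 1

Derivation:
Path from root to E: B -> E
Depth = number of edges = 1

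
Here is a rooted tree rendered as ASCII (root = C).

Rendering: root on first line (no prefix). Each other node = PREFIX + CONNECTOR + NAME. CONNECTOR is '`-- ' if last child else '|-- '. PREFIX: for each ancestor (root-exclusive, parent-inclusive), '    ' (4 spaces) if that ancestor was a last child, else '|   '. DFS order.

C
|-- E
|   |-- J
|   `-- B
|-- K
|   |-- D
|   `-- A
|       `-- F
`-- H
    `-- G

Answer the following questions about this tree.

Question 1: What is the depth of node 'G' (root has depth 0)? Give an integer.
Path from root to G: C -> H -> G
Depth = number of edges = 2

Answer: 2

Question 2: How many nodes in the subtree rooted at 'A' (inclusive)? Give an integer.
Answer: 2

Derivation:
Subtree rooted at A contains: A, F
Count = 2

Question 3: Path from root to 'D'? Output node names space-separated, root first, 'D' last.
Walk down from root: C -> K -> D

Answer: C K D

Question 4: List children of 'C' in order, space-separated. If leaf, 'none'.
Answer: E K H

Derivation:
Node C's children (from adjacency): E, K, H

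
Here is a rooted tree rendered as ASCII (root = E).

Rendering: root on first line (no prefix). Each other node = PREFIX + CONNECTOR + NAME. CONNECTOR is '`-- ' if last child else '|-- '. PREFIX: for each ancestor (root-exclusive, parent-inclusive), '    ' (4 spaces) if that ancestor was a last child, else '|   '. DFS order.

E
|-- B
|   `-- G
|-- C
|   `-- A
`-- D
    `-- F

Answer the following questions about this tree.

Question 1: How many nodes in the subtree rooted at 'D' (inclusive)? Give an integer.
Answer: 2

Derivation:
Subtree rooted at D contains: D, F
Count = 2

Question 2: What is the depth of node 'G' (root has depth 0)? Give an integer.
Path from root to G: E -> B -> G
Depth = number of edges = 2

Answer: 2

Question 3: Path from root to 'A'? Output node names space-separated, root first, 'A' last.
Walk down from root: E -> C -> A

Answer: E C A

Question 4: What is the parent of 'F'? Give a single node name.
Scan adjacency: F appears as child of D

Answer: D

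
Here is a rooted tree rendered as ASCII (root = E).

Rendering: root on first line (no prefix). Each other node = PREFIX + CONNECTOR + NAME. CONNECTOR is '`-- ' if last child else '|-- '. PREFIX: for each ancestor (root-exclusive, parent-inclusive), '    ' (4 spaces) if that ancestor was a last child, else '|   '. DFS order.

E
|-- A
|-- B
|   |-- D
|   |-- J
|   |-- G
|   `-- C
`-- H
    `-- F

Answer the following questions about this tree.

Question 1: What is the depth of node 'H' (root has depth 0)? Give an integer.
Answer: 1

Derivation:
Path from root to H: E -> H
Depth = number of edges = 1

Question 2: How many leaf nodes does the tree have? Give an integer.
Answer: 6

Derivation:
Leaves (nodes with no children): A, C, D, F, G, J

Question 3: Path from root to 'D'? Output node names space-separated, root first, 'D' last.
Walk down from root: E -> B -> D

Answer: E B D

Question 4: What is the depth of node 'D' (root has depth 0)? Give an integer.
Answer: 2

Derivation:
Path from root to D: E -> B -> D
Depth = number of edges = 2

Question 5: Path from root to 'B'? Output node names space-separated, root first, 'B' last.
Answer: E B

Derivation:
Walk down from root: E -> B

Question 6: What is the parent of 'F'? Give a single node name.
Scan adjacency: F appears as child of H

Answer: H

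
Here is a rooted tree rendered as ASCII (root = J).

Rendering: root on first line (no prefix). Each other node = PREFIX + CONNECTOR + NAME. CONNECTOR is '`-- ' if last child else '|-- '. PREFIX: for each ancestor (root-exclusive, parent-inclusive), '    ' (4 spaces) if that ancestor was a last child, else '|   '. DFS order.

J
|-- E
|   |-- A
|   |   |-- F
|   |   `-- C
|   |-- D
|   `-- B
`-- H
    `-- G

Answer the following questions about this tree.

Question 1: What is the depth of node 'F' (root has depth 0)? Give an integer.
Answer: 3

Derivation:
Path from root to F: J -> E -> A -> F
Depth = number of edges = 3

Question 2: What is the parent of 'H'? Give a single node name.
Answer: J

Derivation:
Scan adjacency: H appears as child of J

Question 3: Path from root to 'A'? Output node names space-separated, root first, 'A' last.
Walk down from root: J -> E -> A

Answer: J E A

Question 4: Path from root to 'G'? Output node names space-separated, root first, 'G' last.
Walk down from root: J -> H -> G

Answer: J H G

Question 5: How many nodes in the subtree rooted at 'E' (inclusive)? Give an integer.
Answer: 6

Derivation:
Subtree rooted at E contains: A, B, C, D, E, F
Count = 6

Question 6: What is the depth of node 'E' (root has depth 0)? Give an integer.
Answer: 1

Derivation:
Path from root to E: J -> E
Depth = number of edges = 1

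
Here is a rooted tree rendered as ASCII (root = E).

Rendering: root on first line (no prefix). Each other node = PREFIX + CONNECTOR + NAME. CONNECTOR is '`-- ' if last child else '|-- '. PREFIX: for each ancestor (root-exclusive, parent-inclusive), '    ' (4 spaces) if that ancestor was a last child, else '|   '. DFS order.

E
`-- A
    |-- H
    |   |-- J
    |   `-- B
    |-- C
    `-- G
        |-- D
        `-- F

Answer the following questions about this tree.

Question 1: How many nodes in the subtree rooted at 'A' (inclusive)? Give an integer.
Subtree rooted at A contains: A, B, C, D, F, G, H, J
Count = 8

Answer: 8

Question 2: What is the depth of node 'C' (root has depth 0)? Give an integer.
Answer: 2

Derivation:
Path from root to C: E -> A -> C
Depth = number of edges = 2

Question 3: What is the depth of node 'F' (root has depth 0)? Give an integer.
Path from root to F: E -> A -> G -> F
Depth = number of edges = 3

Answer: 3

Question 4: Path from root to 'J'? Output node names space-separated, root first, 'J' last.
Walk down from root: E -> A -> H -> J

Answer: E A H J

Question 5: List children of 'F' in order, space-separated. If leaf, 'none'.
Node F's children (from adjacency): (leaf)

Answer: none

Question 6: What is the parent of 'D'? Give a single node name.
Scan adjacency: D appears as child of G

Answer: G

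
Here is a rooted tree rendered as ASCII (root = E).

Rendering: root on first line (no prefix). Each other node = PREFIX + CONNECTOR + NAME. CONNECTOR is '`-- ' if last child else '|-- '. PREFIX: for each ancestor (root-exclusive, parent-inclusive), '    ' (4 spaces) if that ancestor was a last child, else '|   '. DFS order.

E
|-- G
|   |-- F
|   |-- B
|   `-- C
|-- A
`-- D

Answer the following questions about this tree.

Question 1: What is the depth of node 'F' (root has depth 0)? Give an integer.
Answer: 2

Derivation:
Path from root to F: E -> G -> F
Depth = number of edges = 2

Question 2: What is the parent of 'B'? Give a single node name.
Answer: G

Derivation:
Scan adjacency: B appears as child of G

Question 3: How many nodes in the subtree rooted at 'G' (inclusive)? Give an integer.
Answer: 4

Derivation:
Subtree rooted at G contains: B, C, F, G
Count = 4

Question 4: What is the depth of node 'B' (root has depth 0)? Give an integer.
Answer: 2

Derivation:
Path from root to B: E -> G -> B
Depth = number of edges = 2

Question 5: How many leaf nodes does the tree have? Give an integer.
Leaves (nodes with no children): A, B, C, D, F

Answer: 5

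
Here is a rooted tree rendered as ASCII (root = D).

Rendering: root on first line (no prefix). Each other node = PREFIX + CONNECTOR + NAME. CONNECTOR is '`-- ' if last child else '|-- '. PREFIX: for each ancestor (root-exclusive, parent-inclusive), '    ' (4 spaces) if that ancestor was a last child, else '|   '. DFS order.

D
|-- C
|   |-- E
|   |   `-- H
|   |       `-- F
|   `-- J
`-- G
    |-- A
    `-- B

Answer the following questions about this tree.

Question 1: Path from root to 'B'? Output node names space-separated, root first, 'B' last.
Walk down from root: D -> G -> B

Answer: D G B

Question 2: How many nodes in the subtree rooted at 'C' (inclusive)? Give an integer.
Subtree rooted at C contains: C, E, F, H, J
Count = 5

Answer: 5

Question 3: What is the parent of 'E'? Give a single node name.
Answer: C

Derivation:
Scan adjacency: E appears as child of C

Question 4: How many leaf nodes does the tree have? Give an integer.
Leaves (nodes with no children): A, B, F, J

Answer: 4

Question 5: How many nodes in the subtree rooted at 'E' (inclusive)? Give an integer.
Answer: 3

Derivation:
Subtree rooted at E contains: E, F, H
Count = 3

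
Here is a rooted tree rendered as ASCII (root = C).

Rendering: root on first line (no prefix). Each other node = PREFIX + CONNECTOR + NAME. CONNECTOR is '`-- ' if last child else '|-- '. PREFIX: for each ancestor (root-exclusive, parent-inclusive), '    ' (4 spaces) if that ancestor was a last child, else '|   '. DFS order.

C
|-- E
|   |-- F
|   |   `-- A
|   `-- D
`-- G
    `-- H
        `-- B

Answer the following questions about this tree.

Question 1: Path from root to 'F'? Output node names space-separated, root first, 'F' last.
Walk down from root: C -> E -> F

Answer: C E F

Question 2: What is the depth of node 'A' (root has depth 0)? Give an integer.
Answer: 3

Derivation:
Path from root to A: C -> E -> F -> A
Depth = number of edges = 3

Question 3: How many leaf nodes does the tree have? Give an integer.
Leaves (nodes with no children): A, B, D

Answer: 3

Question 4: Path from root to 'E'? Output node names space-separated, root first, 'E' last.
Answer: C E

Derivation:
Walk down from root: C -> E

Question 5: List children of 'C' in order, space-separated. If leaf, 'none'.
Node C's children (from adjacency): E, G

Answer: E G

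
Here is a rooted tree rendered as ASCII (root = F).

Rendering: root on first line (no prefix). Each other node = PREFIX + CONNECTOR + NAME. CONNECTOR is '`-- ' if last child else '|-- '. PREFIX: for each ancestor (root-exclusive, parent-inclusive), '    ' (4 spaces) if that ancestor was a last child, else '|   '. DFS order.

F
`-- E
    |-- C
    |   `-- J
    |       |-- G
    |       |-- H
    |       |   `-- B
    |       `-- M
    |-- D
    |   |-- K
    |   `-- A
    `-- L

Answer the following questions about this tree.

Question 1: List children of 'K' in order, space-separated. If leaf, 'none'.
Answer: none

Derivation:
Node K's children (from adjacency): (leaf)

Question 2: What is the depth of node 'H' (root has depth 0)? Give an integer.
Path from root to H: F -> E -> C -> J -> H
Depth = number of edges = 4

Answer: 4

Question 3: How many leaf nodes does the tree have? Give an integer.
Leaves (nodes with no children): A, B, G, K, L, M

Answer: 6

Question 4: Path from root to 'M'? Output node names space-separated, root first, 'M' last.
Walk down from root: F -> E -> C -> J -> M

Answer: F E C J M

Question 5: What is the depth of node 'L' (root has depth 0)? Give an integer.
Answer: 2

Derivation:
Path from root to L: F -> E -> L
Depth = number of edges = 2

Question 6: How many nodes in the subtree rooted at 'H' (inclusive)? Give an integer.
Answer: 2

Derivation:
Subtree rooted at H contains: B, H
Count = 2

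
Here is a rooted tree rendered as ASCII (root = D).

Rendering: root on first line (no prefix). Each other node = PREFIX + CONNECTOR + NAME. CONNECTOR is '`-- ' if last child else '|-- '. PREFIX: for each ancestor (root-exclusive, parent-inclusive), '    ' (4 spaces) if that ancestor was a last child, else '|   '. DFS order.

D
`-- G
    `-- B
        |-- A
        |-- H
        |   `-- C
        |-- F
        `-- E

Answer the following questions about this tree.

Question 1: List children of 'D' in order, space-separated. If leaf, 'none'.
Node D's children (from adjacency): G

Answer: G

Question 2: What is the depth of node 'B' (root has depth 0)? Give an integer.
Answer: 2

Derivation:
Path from root to B: D -> G -> B
Depth = number of edges = 2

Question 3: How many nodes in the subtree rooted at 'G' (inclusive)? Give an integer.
Subtree rooted at G contains: A, B, C, E, F, G, H
Count = 7

Answer: 7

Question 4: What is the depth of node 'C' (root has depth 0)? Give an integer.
Answer: 4

Derivation:
Path from root to C: D -> G -> B -> H -> C
Depth = number of edges = 4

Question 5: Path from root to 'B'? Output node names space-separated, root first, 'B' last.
Walk down from root: D -> G -> B

Answer: D G B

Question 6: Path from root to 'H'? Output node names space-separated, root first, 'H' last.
Walk down from root: D -> G -> B -> H

Answer: D G B H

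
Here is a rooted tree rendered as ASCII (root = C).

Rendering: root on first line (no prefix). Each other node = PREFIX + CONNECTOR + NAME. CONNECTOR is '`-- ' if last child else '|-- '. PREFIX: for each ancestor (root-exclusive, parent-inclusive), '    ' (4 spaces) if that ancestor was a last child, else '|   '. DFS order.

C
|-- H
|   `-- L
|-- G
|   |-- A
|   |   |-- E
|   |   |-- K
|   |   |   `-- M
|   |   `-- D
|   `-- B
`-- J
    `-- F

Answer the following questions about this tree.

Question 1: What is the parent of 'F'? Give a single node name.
Scan adjacency: F appears as child of J

Answer: J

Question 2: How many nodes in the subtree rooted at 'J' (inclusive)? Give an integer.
Subtree rooted at J contains: F, J
Count = 2

Answer: 2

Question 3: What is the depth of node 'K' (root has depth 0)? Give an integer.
Answer: 3

Derivation:
Path from root to K: C -> G -> A -> K
Depth = number of edges = 3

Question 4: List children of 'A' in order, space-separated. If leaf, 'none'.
Answer: E K D

Derivation:
Node A's children (from adjacency): E, K, D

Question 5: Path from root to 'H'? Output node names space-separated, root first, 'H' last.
Walk down from root: C -> H

Answer: C H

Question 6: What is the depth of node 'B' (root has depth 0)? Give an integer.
Path from root to B: C -> G -> B
Depth = number of edges = 2

Answer: 2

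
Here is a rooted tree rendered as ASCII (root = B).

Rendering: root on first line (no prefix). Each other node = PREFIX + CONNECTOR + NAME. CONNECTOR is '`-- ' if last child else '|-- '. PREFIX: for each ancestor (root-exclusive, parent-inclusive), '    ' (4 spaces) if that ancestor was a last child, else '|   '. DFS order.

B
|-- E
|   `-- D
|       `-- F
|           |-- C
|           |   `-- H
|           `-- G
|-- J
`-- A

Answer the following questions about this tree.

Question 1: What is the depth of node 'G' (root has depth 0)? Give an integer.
Path from root to G: B -> E -> D -> F -> G
Depth = number of edges = 4

Answer: 4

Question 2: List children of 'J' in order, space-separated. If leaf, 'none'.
Node J's children (from adjacency): (leaf)

Answer: none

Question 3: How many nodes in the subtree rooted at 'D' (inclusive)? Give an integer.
Subtree rooted at D contains: C, D, F, G, H
Count = 5

Answer: 5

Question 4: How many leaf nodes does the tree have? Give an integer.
Answer: 4

Derivation:
Leaves (nodes with no children): A, G, H, J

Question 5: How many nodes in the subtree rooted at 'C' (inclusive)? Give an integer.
Subtree rooted at C contains: C, H
Count = 2

Answer: 2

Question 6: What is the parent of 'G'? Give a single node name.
Answer: F

Derivation:
Scan adjacency: G appears as child of F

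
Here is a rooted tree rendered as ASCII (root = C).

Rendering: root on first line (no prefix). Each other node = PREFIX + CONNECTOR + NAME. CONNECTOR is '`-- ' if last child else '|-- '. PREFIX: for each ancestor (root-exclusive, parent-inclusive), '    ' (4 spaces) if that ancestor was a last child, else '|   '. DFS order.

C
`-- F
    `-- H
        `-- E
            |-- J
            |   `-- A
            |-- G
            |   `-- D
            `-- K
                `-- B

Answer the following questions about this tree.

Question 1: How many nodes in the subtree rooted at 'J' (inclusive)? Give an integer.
Subtree rooted at J contains: A, J
Count = 2

Answer: 2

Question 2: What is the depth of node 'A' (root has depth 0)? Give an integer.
Path from root to A: C -> F -> H -> E -> J -> A
Depth = number of edges = 5

Answer: 5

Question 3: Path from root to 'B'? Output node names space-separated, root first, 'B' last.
Walk down from root: C -> F -> H -> E -> K -> B

Answer: C F H E K B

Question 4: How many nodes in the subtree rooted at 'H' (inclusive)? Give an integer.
Subtree rooted at H contains: A, B, D, E, G, H, J, K
Count = 8

Answer: 8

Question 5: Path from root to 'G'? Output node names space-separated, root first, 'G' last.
Walk down from root: C -> F -> H -> E -> G

Answer: C F H E G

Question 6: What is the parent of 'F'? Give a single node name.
Scan adjacency: F appears as child of C

Answer: C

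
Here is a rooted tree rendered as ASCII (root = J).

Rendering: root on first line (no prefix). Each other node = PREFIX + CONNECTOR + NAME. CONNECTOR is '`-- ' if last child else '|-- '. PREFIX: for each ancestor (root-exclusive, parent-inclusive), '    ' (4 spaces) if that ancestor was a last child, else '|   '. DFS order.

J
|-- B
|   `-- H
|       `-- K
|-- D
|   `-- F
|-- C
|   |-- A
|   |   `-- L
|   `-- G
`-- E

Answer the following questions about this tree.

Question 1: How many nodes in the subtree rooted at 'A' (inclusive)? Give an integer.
Answer: 2

Derivation:
Subtree rooted at A contains: A, L
Count = 2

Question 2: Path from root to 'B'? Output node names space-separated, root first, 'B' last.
Walk down from root: J -> B

Answer: J B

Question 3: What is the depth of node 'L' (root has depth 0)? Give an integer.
Answer: 3

Derivation:
Path from root to L: J -> C -> A -> L
Depth = number of edges = 3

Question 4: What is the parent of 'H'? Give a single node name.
Answer: B

Derivation:
Scan adjacency: H appears as child of B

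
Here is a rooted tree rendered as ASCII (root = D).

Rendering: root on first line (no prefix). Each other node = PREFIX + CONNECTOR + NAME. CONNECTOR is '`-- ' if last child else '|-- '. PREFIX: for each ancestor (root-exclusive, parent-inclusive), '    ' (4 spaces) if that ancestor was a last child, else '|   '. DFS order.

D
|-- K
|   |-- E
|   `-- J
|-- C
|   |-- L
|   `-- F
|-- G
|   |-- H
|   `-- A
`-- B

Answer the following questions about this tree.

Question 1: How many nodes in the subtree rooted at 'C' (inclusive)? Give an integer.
Subtree rooted at C contains: C, F, L
Count = 3

Answer: 3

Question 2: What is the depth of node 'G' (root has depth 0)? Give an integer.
Path from root to G: D -> G
Depth = number of edges = 1

Answer: 1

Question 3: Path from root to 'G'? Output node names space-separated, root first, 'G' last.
Answer: D G

Derivation:
Walk down from root: D -> G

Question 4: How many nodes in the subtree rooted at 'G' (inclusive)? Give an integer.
Subtree rooted at G contains: A, G, H
Count = 3

Answer: 3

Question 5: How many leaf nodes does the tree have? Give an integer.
Answer: 7

Derivation:
Leaves (nodes with no children): A, B, E, F, H, J, L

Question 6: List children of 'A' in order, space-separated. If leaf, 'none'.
Node A's children (from adjacency): (leaf)

Answer: none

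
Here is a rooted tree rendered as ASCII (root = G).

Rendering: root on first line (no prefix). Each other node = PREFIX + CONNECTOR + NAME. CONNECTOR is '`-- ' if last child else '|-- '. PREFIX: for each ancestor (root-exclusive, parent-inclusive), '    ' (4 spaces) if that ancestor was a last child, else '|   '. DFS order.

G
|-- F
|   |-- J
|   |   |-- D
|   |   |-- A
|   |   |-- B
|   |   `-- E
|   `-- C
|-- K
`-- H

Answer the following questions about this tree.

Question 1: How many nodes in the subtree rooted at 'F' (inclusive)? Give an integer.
Subtree rooted at F contains: A, B, C, D, E, F, J
Count = 7

Answer: 7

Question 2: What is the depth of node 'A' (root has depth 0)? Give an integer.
Answer: 3

Derivation:
Path from root to A: G -> F -> J -> A
Depth = number of edges = 3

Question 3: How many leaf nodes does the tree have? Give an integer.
Answer: 7

Derivation:
Leaves (nodes with no children): A, B, C, D, E, H, K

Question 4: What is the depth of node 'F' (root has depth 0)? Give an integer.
Answer: 1

Derivation:
Path from root to F: G -> F
Depth = number of edges = 1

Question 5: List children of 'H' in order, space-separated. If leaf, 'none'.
Node H's children (from adjacency): (leaf)

Answer: none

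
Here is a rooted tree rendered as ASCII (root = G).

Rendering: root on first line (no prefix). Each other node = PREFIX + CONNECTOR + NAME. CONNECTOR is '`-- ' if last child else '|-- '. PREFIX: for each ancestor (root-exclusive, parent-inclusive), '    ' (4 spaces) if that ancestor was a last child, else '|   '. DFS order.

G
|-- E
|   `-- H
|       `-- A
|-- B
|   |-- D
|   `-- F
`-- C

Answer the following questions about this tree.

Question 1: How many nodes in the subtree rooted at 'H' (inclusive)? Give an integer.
Subtree rooted at H contains: A, H
Count = 2

Answer: 2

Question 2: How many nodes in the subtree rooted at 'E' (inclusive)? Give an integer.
Subtree rooted at E contains: A, E, H
Count = 3

Answer: 3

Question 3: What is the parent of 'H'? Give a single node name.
Answer: E

Derivation:
Scan adjacency: H appears as child of E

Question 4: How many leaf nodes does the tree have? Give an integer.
Leaves (nodes with no children): A, C, D, F

Answer: 4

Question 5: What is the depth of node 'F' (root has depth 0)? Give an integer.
Path from root to F: G -> B -> F
Depth = number of edges = 2

Answer: 2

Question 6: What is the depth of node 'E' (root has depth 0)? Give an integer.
Path from root to E: G -> E
Depth = number of edges = 1

Answer: 1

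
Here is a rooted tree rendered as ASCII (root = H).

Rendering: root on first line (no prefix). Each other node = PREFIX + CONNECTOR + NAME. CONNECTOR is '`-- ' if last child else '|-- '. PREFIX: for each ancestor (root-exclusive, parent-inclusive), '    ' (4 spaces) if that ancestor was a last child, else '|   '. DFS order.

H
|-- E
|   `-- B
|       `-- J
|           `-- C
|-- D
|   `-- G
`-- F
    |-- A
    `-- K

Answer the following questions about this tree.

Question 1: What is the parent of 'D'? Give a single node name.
Scan adjacency: D appears as child of H

Answer: H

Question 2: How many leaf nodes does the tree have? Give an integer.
Leaves (nodes with no children): A, C, G, K

Answer: 4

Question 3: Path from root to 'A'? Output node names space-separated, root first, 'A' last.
Walk down from root: H -> F -> A

Answer: H F A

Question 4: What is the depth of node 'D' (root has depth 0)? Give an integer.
Path from root to D: H -> D
Depth = number of edges = 1

Answer: 1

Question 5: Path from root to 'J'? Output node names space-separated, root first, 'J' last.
Walk down from root: H -> E -> B -> J

Answer: H E B J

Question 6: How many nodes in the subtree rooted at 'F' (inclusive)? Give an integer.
Answer: 3

Derivation:
Subtree rooted at F contains: A, F, K
Count = 3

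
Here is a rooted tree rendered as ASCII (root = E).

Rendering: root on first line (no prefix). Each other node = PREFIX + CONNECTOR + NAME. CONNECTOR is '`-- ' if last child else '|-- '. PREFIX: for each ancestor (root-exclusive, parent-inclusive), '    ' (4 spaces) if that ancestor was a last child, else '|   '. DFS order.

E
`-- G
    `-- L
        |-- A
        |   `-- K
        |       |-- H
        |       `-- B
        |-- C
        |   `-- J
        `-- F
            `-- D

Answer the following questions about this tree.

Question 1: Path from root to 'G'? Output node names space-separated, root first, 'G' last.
Answer: E G

Derivation:
Walk down from root: E -> G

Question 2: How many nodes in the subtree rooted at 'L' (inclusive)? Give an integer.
Subtree rooted at L contains: A, B, C, D, F, H, J, K, L
Count = 9

Answer: 9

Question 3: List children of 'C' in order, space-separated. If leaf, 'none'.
Answer: J

Derivation:
Node C's children (from adjacency): J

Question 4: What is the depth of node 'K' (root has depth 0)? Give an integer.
Answer: 4

Derivation:
Path from root to K: E -> G -> L -> A -> K
Depth = number of edges = 4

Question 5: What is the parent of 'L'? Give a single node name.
Scan adjacency: L appears as child of G

Answer: G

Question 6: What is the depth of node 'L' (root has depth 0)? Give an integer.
Answer: 2

Derivation:
Path from root to L: E -> G -> L
Depth = number of edges = 2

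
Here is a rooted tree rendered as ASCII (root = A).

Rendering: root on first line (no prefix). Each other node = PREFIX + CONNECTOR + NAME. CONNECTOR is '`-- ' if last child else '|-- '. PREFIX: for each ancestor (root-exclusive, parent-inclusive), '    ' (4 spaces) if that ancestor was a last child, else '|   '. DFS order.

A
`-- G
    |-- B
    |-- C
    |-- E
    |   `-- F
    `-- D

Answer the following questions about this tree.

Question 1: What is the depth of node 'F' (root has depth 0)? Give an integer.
Answer: 3

Derivation:
Path from root to F: A -> G -> E -> F
Depth = number of edges = 3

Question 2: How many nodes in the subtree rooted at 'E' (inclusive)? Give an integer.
Subtree rooted at E contains: E, F
Count = 2

Answer: 2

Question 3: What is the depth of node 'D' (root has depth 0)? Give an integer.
Path from root to D: A -> G -> D
Depth = number of edges = 2

Answer: 2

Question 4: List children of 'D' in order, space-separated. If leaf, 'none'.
Answer: none

Derivation:
Node D's children (from adjacency): (leaf)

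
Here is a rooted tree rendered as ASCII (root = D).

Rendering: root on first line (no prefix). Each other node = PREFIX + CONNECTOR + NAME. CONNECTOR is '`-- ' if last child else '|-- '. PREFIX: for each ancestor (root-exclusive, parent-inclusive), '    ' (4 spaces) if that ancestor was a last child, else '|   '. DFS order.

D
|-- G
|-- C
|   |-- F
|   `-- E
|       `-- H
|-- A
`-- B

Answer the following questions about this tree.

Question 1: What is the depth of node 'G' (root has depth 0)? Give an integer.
Answer: 1

Derivation:
Path from root to G: D -> G
Depth = number of edges = 1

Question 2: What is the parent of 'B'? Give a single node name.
Scan adjacency: B appears as child of D

Answer: D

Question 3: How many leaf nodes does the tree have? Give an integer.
Leaves (nodes with no children): A, B, F, G, H

Answer: 5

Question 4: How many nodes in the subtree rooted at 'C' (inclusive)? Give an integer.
Subtree rooted at C contains: C, E, F, H
Count = 4

Answer: 4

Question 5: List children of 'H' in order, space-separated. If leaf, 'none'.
Node H's children (from adjacency): (leaf)

Answer: none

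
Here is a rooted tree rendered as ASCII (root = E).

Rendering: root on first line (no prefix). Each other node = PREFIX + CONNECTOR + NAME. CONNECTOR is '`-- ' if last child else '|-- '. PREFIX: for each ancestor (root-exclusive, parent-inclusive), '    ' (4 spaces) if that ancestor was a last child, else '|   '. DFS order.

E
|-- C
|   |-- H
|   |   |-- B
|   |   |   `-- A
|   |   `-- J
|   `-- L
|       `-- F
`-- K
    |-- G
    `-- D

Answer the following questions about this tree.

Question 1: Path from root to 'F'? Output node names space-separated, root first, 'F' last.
Walk down from root: E -> C -> L -> F

Answer: E C L F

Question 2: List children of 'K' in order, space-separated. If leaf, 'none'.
Answer: G D

Derivation:
Node K's children (from adjacency): G, D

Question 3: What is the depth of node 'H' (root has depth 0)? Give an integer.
Answer: 2

Derivation:
Path from root to H: E -> C -> H
Depth = number of edges = 2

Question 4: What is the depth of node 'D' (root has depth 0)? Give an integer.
Answer: 2

Derivation:
Path from root to D: E -> K -> D
Depth = number of edges = 2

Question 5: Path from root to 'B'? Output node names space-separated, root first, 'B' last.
Answer: E C H B

Derivation:
Walk down from root: E -> C -> H -> B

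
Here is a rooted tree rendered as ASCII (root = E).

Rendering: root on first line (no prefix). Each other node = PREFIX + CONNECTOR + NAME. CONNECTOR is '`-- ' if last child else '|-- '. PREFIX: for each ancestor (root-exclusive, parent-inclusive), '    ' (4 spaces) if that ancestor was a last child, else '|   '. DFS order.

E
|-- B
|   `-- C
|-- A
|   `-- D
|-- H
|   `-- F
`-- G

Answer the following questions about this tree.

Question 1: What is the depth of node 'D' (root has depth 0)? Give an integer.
Path from root to D: E -> A -> D
Depth = number of edges = 2

Answer: 2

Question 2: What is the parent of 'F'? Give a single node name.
Scan adjacency: F appears as child of H

Answer: H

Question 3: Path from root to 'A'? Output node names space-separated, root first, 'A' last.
Walk down from root: E -> A

Answer: E A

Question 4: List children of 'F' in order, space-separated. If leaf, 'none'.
Node F's children (from adjacency): (leaf)

Answer: none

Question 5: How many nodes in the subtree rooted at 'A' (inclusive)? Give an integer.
Subtree rooted at A contains: A, D
Count = 2

Answer: 2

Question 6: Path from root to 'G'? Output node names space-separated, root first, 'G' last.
Answer: E G

Derivation:
Walk down from root: E -> G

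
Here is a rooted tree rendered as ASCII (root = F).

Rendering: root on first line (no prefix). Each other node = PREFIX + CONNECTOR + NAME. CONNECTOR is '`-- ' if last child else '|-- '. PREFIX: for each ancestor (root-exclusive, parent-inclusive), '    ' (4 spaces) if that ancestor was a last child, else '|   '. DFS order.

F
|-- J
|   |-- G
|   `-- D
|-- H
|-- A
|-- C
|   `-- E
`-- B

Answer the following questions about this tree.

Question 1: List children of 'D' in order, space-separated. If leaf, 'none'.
Node D's children (from adjacency): (leaf)

Answer: none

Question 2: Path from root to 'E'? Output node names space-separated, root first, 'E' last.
Answer: F C E

Derivation:
Walk down from root: F -> C -> E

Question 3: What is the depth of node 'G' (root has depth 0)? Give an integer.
Path from root to G: F -> J -> G
Depth = number of edges = 2

Answer: 2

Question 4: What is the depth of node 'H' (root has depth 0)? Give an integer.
Path from root to H: F -> H
Depth = number of edges = 1

Answer: 1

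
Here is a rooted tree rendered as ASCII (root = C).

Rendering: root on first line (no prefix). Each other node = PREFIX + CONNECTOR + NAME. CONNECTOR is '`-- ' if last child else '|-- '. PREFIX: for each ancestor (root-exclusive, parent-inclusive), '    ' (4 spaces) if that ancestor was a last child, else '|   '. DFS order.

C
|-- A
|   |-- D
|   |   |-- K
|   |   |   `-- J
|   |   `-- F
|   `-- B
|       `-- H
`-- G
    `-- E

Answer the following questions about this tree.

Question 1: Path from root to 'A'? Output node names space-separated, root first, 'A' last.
Answer: C A

Derivation:
Walk down from root: C -> A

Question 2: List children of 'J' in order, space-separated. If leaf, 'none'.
Answer: none

Derivation:
Node J's children (from adjacency): (leaf)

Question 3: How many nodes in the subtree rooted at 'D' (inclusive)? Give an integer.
Subtree rooted at D contains: D, F, J, K
Count = 4

Answer: 4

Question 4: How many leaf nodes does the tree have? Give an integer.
Leaves (nodes with no children): E, F, H, J

Answer: 4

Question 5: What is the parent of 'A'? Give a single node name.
Scan adjacency: A appears as child of C

Answer: C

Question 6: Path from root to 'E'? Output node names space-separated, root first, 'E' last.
Walk down from root: C -> G -> E

Answer: C G E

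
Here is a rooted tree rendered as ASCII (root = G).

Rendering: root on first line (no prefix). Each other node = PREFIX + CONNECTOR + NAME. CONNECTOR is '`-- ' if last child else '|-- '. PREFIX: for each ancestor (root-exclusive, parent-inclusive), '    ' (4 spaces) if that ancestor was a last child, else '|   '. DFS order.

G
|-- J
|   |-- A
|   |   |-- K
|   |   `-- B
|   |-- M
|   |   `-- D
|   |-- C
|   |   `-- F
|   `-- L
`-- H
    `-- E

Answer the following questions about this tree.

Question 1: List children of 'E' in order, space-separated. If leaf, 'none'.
Node E's children (from adjacency): (leaf)

Answer: none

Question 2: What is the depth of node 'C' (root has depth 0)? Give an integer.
Answer: 2

Derivation:
Path from root to C: G -> J -> C
Depth = number of edges = 2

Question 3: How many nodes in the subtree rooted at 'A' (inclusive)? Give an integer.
Answer: 3

Derivation:
Subtree rooted at A contains: A, B, K
Count = 3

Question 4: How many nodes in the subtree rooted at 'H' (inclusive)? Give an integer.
Subtree rooted at H contains: E, H
Count = 2

Answer: 2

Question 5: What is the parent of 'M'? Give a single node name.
Answer: J

Derivation:
Scan adjacency: M appears as child of J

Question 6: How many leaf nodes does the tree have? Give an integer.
Answer: 6

Derivation:
Leaves (nodes with no children): B, D, E, F, K, L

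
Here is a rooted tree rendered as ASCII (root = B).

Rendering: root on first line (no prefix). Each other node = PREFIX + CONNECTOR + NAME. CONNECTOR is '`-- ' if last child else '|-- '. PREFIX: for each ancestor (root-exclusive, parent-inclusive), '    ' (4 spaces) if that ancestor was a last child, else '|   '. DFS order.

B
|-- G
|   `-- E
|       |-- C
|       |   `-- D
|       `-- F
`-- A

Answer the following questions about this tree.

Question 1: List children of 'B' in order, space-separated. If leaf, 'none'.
Answer: G A

Derivation:
Node B's children (from adjacency): G, A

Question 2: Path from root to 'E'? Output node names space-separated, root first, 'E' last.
Answer: B G E

Derivation:
Walk down from root: B -> G -> E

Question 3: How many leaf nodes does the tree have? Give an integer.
Answer: 3

Derivation:
Leaves (nodes with no children): A, D, F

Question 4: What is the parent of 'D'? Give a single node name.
Scan adjacency: D appears as child of C

Answer: C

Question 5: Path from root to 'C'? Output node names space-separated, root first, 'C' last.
Walk down from root: B -> G -> E -> C

Answer: B G E C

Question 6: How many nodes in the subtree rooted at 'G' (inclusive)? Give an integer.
Answer: 5

Derivation:
Subtree rooted at G contains: C, D, E, F, G
Count = 5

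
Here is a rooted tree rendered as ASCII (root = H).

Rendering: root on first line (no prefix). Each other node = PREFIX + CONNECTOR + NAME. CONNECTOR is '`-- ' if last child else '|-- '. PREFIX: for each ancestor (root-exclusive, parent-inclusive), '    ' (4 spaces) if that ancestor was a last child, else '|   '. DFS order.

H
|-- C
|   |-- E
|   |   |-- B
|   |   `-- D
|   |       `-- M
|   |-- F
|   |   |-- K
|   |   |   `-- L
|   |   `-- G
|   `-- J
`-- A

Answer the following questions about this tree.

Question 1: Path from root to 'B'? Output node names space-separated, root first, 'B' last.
Walk down from root: H -> C -> E -> B

Answer: H C E B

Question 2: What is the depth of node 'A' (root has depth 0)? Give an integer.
Path from root to A: H -> A
Depth = number of edges = 1

Answer: 1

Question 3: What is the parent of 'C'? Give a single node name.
Scan adjacency: C appears as child of H

Answer: H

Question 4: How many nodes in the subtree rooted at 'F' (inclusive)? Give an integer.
Answer: 4

Derivation:
Subtree rooted at F contains: F, G, K, L
Count = 4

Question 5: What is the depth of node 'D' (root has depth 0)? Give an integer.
Path from root to D: H -> C -> E -> D
Depth = number of edges = 3

Answer: 3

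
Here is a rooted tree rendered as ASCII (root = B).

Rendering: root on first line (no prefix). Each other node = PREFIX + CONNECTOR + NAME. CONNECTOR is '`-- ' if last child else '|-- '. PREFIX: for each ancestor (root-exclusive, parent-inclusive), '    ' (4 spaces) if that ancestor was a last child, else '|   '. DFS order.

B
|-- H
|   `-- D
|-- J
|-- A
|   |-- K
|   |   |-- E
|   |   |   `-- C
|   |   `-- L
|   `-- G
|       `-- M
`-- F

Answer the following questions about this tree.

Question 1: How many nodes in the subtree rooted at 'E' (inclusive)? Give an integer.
Answer: 2

Derivation:
Subtree rooted at E contains: C, E
Count = 2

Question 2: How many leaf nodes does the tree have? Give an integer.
Leaves (nodes with no children): C, D, F, J, L, M

Answer: 6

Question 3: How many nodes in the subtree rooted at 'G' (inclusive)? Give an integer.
Answer: 2

Derivation:
Subtree rooted at G contains: G, M
Count = 2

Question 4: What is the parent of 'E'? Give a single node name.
Answer: K

Derivation:
Scan adjacency: E appears as child of K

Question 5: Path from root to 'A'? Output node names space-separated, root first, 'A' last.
Walk down from root: B -> A

Answer: B A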